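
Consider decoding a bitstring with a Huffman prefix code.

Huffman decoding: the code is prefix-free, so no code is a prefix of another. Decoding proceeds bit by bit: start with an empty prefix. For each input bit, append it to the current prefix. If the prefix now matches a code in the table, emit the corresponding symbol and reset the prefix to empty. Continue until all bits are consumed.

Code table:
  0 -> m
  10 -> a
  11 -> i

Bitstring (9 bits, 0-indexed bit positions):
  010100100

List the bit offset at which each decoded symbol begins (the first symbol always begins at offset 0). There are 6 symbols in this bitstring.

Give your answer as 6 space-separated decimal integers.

Bit 0: prefix='0' -> emit 'm', reset
Bit 1: prefix='1' (no match yet)
Bit 2: prefix='10' -> emit 'a', reset
Bit 3: prefix='1' (no match yet)
Bit 4: prefix='10' -> emit 'a', reset
Bit 5: prefix='0' -> emit 'm', reset
Bit 6: prefix='1' (no match yet)
Bit 7: prefix='10' -> emit 'a', reset
Bit 8: prefix='0' -> emit 'm', reset

Answer: 0 1 3 5 6 8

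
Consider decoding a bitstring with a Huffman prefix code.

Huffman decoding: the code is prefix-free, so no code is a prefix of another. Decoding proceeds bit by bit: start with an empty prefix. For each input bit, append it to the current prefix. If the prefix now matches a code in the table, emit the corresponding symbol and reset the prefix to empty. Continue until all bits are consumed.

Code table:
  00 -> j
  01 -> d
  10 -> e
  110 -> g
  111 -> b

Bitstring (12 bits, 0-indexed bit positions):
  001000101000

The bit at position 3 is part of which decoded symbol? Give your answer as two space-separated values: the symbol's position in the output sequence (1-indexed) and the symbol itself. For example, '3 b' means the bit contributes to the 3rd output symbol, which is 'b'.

Bit 0: prefix='0' (no match yet)
Bit 1: prefix='00' -> emit 'j', reset
Bit 2: prefix='1' (no match yet)
Bit 3: prefix='10' -> emit 'e', reset
Bit 4: prefix='0' (no match yet)
Bit 5: prefix='00' -> emit 'j', reset
Bit 6: prefix='1' (no match yet)
Bit 7: prefix='10' -> emit 'e', reset

Answer: 2 e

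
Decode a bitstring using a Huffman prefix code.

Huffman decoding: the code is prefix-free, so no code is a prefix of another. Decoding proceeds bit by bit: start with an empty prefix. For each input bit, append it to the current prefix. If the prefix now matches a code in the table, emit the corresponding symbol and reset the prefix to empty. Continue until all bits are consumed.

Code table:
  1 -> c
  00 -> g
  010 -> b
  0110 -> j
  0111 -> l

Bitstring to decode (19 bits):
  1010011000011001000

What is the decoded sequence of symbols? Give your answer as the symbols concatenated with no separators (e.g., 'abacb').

Bit 0: prefix='1' -> emit 'c', reset
Bit 1: prefix='0' (no match yet)
Bit 2: prefix='01' (no match yet)
Bit 3: prefix='010' -> emit 'b', reset
Bit 4: prefix='0' (no match yet)
Bit 5: prefix='01' (no match yet)
Bit 6: prefix='011' (no match yet)
Bit 7: prefix='0110' -> emit 'j', reset
Bit 8: prefix='0' (no match yet)
Bit 9: prefix='00' -> emit 'g', reset
Bit 10: prefix='0' (no match yet)
Bit 11: prefix='01' (no match yet)
Bit 12: prefix='011' (no match yet)
Bit 13: prefix='0110' -> emit 'j', reset
Bit 14: prefix='0' (no match yet)
Bit 15: prefix='01' (no match yet)
Bit 16: prefix='010' -> emit 'b', reset
Bit 17: prefix='0' (no match yet)
Bit 18: prefix='00' -> emit 'g', reset

Answer: cbjgjbg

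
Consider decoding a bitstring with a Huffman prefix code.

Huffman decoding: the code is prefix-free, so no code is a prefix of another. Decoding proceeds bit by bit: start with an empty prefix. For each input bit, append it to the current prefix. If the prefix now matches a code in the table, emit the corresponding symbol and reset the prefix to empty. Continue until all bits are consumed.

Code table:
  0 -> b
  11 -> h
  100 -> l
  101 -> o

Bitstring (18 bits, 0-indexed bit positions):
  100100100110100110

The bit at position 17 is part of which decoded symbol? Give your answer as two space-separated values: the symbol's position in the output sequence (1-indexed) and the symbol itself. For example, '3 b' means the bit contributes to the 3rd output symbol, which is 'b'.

Answer: 8 b

Derivation:
Bit 0: prefix='1' (no match yet)
Bit 1: prefix='10' (no match yet)
Bit 2: prefix='100' -> emit 'l', reset
Bit 3: prefix='1' (no match yet)
Bit 4: prefix='10' (no match yet)
Bit 5: prefix='100' -> emit 'l', reset
Bit 6: prefix='1' (no match yet)
Bit 7: prefix='10' (no match yet)
Bit 8: prefix='100' -> emit 'l', reset
Bit 9: prefix='1' (no match yet)
Bit 10: prefix='11' -> emit 'h', reset
Bit 11: prefix='0' -> emit 'b', reset
Bit 12: prefix='1' (no match yet)
Bit 13: prefix='10' (no match yet)
Bit 14: prefix='100' -> emit 'l', reset
Bit 15: prefix='1' (no match yet)
Bit 16: prefix='11' -> emit 'h', reset
Bit 17: prefix='0' -> emit 'b', reset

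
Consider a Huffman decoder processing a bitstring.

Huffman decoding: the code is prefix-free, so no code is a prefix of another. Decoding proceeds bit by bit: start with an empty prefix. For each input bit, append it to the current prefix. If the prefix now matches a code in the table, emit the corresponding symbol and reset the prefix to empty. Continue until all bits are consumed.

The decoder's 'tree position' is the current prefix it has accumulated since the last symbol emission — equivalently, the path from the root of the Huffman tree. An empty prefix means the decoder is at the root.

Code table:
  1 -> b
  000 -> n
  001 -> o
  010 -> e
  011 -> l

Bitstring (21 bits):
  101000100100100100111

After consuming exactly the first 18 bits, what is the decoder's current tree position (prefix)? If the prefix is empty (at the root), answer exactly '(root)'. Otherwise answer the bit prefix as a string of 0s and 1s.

Answer: 00

Derivation:
Bit 0: prefix='1' -> emit 'b', reset
Bit 1: prefix='0' (no match yet)
Bit 2: prefix='01' (no match yet)
Bit 3: prefix='010' -> emit 'e', reset
Bit 4: prefix='0' (no match yet)
Bit 5: prefix='00' (no match yet)
Bit 6: prefix='001' -> emit 'o', reset
Bit 7: prefix='0' (no match yet)
Bit 8: prefix='00' (no match yet)
Bit 9: prefix='001' -> emit 'o', reset
Bit 10: prefix='0' (no match yet)
Bit 11: prefix='00' (no match yet)
Bit 12: prefix='001' -> emit 'o', reset
Bit 13: prefix='0' (no match yet)
Bit 14: prefix='00' (no match yet)
Bit 15: prefix='001' -> emit 'o', reset
Bit 16: prefix='0' (no match yet)
Bit 17: prefix='00' (no match yet)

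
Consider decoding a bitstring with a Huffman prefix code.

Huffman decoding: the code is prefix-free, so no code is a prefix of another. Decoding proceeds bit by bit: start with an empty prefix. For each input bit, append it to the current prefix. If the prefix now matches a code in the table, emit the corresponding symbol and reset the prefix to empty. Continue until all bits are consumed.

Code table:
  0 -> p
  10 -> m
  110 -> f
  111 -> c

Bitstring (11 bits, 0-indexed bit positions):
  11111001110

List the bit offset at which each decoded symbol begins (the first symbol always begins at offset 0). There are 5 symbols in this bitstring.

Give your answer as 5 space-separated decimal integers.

Answer: 0 3 6 7 10

Derivation:
Bit 0: prefix='1' (no match yet)
Bit 1: prefix='11' (no match yet)
Bit 2: prefix='111' -> emit 'c', reset
Bit 3: prefix='1' (no match yet)
Bit 4: prefix='11' (no match yet)
Bit 5: prefix='110' -> emit 'f', reset
Bit 6: prefix='0' -> emit 'p', reset
Bit 7: prefix='1' (no match yet)
Bit 8: prefix='11' (no match yet)
Bit 9: prefix='111' -> emit 'c', reset
Bit 10: prefix='0' -> emit 'p', reset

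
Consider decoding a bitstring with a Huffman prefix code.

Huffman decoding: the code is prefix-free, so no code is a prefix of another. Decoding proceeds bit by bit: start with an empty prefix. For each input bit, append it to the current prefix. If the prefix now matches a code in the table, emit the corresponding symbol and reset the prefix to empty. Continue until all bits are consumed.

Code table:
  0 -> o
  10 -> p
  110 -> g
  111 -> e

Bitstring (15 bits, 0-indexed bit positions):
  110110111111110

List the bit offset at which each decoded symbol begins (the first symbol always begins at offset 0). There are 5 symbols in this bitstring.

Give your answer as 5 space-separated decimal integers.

Bit 0: prefix='1' (no match yet)
Bit 1: prefix='11' (no match yet)
Bit 2: prefix='110' -> emit 'g', reset
Bit 3: prefix='1' (no match yet)
Bit 4: prefix='11' (no match yet)
Bit 5: prefix='110' -> emit 'g', reset
Bit 6: prefix='1' (no match yet)
Bit 7: prefix='11' (no match yet)
Bit 8: prefix='111' -> emit 'e', reset
Bit 9: prefix='1' (no match yet)
Bit 10: prefix='11' (no match yet)
Bit 11: prefix='111' -> emit 'e', reset
Bit 12: prefix='1' (no match yet)
Bit 13: prefix='11' (no match yet)
Bit 14: prefix='110' -> emit 'g', reset

Answer: 0 3 6 9 12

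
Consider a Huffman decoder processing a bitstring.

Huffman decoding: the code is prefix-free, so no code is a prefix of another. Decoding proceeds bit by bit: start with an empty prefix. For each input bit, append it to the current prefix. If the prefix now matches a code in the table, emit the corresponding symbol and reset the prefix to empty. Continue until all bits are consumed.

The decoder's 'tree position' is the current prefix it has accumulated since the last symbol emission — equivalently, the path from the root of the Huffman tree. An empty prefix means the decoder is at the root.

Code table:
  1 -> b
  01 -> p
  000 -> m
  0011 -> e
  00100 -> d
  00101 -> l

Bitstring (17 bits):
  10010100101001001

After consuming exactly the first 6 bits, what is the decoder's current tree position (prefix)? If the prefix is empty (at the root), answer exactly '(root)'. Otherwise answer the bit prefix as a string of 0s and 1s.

Answer: (root)

Derivation:
Bit 0: prefix='1' -> emit 'b', reset
Bit 1: prefix='0' (no match yet)
Bit 2: prefix='00' (no match yet)
Bit 3: prefix='001' (no match yet)
Bit 4: prefix='0010' (no match yet)
Bit 5: prefix='00101' -> emit 'l', reset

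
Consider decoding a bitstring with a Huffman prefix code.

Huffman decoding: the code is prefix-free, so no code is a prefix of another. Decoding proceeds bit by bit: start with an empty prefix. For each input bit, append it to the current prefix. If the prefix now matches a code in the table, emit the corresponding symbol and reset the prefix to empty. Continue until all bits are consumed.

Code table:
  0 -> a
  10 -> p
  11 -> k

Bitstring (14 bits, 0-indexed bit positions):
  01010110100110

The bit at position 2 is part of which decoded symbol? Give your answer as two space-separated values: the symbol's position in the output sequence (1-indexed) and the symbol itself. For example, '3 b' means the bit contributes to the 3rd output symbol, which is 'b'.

Answer: 2 p

Derivation:
Bit 0: prefix='0' -> emit 'a', reset
Bit 1: prefix='1' (no match yet)
Bit 2: prefix='10' -> emit 'p', reset
Bit 3: prefix='1' (no match yet)
Bit 4: prefix='10' -> emit 'p', reset
Bit 5: prefix='1' (no match yet)
Bit 6: prefix='11' -> emit 'k', reset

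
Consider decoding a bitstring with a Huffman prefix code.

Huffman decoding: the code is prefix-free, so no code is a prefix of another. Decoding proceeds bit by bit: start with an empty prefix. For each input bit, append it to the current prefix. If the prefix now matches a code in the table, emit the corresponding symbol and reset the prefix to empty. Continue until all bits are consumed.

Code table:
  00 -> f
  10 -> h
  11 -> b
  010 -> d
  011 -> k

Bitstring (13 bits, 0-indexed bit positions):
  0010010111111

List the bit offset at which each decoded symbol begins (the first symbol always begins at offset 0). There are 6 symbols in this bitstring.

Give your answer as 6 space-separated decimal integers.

Answer: 0 2 4 7 9 11

Derivation:
Bit 0: prefix='0' (no match yet)
Bit 1: prefix='00' -> emit 'f', reset
Bit 2: prefix='1' (no match yet)
Bit 3: prefix='10' -> emit 'h', reset
Bit 4: prefix='0' (no match yet)
Bit 5: prefix='01' (no match yet)
Bit 6: prefix='010' -> emit 'd', reset
Bit 7: prefix='1' (no match yet)
Bit 8: prefix='11' -> emit 'b', reset
Bit 9: prefix='1' (no match yet)
Bit 10: prefix='11' -> emit 'b', reset
Bit 11: prefix='1' (no match yet)
Bit 12: prefix='11' -> emit 'b', reset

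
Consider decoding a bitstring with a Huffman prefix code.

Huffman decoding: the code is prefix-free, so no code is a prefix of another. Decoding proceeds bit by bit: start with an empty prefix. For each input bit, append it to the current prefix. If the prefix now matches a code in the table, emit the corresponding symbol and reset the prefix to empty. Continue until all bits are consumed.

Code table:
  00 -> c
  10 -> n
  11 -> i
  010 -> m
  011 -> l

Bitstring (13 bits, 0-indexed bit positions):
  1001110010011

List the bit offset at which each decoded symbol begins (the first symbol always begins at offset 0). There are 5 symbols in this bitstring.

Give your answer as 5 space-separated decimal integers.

Bit 0: prefix='1' (no match yet)
Bit 1: prefix='10' -> emit 'n', reset
Bit 2: prefix='0' (no match yet)
Bit 3: prefix='01' (no match yet)
Bit 4: prefix='011' -> emit 'l', reset
Bit 5: prefix='1' (no match yet)
Bit 6: prefix='10' -> emit 'n', reset
Bit 7: prefix='0' (no match yet)
Bit 8: prefix='01' (no match yet)
Bit 9: prefix='010' -> emit 'm', reset
Bit 10: prefix='0' (no match yet)
Bit 11: prefix='01' (no match yet)
Bit 12: prefix='011' -> emit 'l', reset

Answer: 0 2 5 7 10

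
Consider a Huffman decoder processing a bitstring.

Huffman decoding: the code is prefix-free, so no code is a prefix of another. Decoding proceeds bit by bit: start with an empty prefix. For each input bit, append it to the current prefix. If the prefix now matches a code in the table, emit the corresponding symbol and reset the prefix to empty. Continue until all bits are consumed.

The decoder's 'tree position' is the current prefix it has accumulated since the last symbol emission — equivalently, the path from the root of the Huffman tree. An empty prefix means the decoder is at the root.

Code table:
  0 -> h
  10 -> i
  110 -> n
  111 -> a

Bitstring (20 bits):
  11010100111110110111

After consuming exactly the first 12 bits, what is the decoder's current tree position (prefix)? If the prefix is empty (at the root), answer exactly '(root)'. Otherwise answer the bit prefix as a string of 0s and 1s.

Answer: 1

Derivation:
Bit 0: prefix='1' (no match yet)
Bit 1: prefix='11' (no match yet)
Bit 2: prefix='110' -> emit 'n', reset
Bit 3: prefix='1' (no match yet)
Bit 4: prefix='10' -> emit 'i', reset
Bit 5: prefix='1' (no match yet)
Bit 6: prefix='10' -> emit 'i', reset
Bit 7: prefix='0' -> emit 'h', reset
Bit 8: prefix='1' (no match yet)
Bit 9: prefix='11' (no match yet)
Bit 10: prefix='111' -> emit 'a', reset
Bit 11: prefix='1' (no match yet)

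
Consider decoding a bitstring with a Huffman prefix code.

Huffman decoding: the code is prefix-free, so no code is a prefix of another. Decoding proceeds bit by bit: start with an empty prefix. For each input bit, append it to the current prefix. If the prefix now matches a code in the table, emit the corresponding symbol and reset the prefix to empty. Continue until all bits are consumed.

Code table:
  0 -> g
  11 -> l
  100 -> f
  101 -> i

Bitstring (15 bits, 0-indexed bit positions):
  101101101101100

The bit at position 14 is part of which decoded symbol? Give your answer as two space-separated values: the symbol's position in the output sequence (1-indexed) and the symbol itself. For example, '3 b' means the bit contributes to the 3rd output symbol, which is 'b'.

Answer: 5 f

Derivation:
Bit 0: prefix='1' (no match yet)
Bit 1: prefix='10' (no match yet)
Bit 2: prefix='101' -> emit 'i', reset
Bit 3: prefix='1' (no match yet)
Bit 4: prefix='10' (no match yet)
Bit 5: prefix='101' -> emit 'i', reset
Bit 6: prefix='1' (no match yet)
Bit 7: prefix='10' (no match yet)
Bit 8: prefix='101' -> emit 'i', reset
Bit 9: prefix='1' (no match yet)
Bit 10: prefix='10' (no match yet)
Bit 11: prefix='101' -> emit 'i', reset
Bit 12: prefix='1' (no match yet)
Bit 13: prefix='10' (no match yet)
Bit 14: prefix='100' -> emit 'f', reset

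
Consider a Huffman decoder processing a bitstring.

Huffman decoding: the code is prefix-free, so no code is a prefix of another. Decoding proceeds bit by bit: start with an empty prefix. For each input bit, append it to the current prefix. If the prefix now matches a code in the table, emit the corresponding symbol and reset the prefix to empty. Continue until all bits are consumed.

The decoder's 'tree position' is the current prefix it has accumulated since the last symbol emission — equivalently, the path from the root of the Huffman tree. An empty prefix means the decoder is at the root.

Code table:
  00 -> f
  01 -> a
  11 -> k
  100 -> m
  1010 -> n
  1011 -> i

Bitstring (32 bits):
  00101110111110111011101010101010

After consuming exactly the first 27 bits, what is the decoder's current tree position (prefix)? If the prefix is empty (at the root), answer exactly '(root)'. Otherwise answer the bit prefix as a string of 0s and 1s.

Answer: 101

Derivation:
Bit 0: prefix='0' (no match yet)
Bit 1: prefix='00' -> emit 'f', reset
Bit 2: prefix='1' (no match yet)
Bit 3: prefix='10' (no match yet)
Bit 4: prefix='101' (no match yet)
Bit 5: prefix='1011' -> emit 'i', reset
Bit 6: prefix='1' (no match yet)
Bit 7: prefix='10' (no match yet)
Bit 8: prefix='101' (no match yet)
Bit 9: prefix='1011' -> emit 'i', reset
Bit 10: prefix='1' (no match yet)
Bit 11: prefix='11' -> emit 'k', reset
Bit 12: prefix='1' (no match yet)
Bit 13: prefix='10' (no match yet)
Bit 14: prefix='101' (no match yet)
Bit 15: prefix='1011' -> emit 'i', reset
Bit 16: prefix='1' (no match yet)
Bit 17: prefix='10' (no match yet)
Bit 18: prefix='101' (no match yet)
Bit 19: prefix='1011' -> emit 'i', reset
Bit 20: prefix='1' (no match yet)
Bit 21: prefix='10' (no match yet)
Bit 22: prefix='101' (no match yet)
Bit 23: prefix='1010' -> emit 'n', reset
Bit 24: prefix='1' (no match yet)
Bit 25: prefix='10' (no match yet)
Bit 26: prefix='101' (no match yet)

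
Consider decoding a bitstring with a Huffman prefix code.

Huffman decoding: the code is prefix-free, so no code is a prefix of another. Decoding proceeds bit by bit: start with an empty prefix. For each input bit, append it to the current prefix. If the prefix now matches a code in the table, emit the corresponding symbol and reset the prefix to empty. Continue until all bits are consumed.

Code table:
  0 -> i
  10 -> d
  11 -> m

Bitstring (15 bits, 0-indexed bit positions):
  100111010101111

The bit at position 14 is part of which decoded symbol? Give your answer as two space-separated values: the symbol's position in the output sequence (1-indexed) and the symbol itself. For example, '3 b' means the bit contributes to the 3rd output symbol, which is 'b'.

Bit 0: prefix='1' (no match yet)
Bit 1: prefix='10' -> emit 'd', reset
Bit 2: prefix='0' -> emit 'i', reset
Bit 3: prefix='1' (no match yet)
Bit 4: prefix='11' -> emit 'm', reset
Bit 5: prefix='1' (no match yet)
Bit 6: prefix='10' -> emit 'd', reset
Bit 7: prefix='1' (no match yet)
Bit 8: prefix='10' -> emit 'd', reset
Bit 9: prefix='1' (no match yet)
Bit 10: prefix='10' -> emit 'd', reset
Bit 11: prefix='1' (no match yet)
Bit 12: prefix='11' -> emit 'm', reset
Bit 13: prefix='1' (no match yet)
Bit 14: prefix='11' -> emit 'm', reset

Answer: 8 m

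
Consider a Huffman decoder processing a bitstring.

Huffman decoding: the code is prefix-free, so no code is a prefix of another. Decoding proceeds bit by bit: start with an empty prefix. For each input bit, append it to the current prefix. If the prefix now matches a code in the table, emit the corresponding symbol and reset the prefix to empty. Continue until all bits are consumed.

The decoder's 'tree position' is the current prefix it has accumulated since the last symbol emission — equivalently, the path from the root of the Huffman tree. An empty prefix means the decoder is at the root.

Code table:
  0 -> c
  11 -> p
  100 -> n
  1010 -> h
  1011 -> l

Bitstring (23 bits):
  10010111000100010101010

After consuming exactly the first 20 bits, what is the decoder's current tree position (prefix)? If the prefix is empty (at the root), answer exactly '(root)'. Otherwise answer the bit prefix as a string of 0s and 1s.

Bit 0: prefix='1' (no match yet)
Bit 1: prefix='10' (no match yet)
Bit 2: prefix='100' -> emit 'n', reset
Bit 3: prefix='1' (no match yet)
Bit 4: prefix='10' (no match yet)
Bit 5: prefix='101' (no match yet)
Bit 6: prefix='1011' -> emit 'l', reset
Bit 7: prefix='1' (no match yet)
Bit 8: prefix='10' (no match yet)
Bit 9: prefix='100' -> emit 'n', reset
Bit 10: prefix='0' -> emit 'c', reset
Bit 11: prefix='1' (no match yet)
Bit 12: prefix='10' (no match yet)
Bit 13: prefix='100' -> emit 'n', reset
Bit 14: prefix='0' -> emit 'c', reset
Bit 15: prefix='1' (no match yet)
Bit 16: prefix='10' (no match yet)
Bit 17: prefix='101' (no match yet)
Bit 18: prefix='1010' -> emit 'h', reset
Bit 19: prefix='1' (no match yet)

Answer: 1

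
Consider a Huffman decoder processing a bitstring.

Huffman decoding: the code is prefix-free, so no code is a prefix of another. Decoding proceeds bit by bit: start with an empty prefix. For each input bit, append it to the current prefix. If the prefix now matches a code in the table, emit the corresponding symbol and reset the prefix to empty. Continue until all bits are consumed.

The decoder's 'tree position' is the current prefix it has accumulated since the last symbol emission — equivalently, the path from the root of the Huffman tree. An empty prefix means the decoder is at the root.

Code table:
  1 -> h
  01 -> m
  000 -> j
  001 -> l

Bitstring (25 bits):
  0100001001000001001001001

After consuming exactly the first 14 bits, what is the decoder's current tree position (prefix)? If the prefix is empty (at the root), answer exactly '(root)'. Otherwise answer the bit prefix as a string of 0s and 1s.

Bit 0: prefix='0' (no match yet)
Bit 1: prefix='01' -> emit 'm', reset
Bit 2: prefix='0' (no match yet)
Bit 3: prefix='00' (no match yet)
Bit 4: prefix='000' -> emit 'j', reset
Bit 5: prefix='0' (no match yet)
Bit 6: prefix='01' -> emit 'm', reset
Bit 7: prefix='0' (no match yet)
Bit 8: prefix='00' (no match yet)
Bit 9: prefix='001' -> emit 'l', reset
Bit 10: prefix='0' (no match yet)
Bit 11: prefix='00' (no match yet)
Bit 12: prefix='000' -> emit 'j', reset
Bit 13: prefix='0' (no match yet)

Answer: 0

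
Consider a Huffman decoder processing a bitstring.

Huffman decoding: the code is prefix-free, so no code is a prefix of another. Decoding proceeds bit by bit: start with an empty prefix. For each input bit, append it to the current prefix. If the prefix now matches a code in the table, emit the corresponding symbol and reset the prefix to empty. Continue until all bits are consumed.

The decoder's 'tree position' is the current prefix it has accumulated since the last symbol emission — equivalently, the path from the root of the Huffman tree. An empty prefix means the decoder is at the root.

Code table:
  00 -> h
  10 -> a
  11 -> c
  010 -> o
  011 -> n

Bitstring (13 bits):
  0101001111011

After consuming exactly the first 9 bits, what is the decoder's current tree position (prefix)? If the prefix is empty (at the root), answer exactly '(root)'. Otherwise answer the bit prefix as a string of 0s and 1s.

Answer: 1

Derivation:
Bit 0: prefix='0' (no match yet)
Bit 1: prefix='01' (no match yet)
Bit 2: prefix='010' -> emit 'o', reset
Bit 3: prefix='1' (no match yet)
Bit 4: prefix='10' -> emit 'a', reset
Bit 5: prefix='0' (no match yet)
Bit 6: prefix='01' (no match yet)
Bit 7: prefix='011' -> emit 'n', reset
Bit 8: prefix='1' (no match yet)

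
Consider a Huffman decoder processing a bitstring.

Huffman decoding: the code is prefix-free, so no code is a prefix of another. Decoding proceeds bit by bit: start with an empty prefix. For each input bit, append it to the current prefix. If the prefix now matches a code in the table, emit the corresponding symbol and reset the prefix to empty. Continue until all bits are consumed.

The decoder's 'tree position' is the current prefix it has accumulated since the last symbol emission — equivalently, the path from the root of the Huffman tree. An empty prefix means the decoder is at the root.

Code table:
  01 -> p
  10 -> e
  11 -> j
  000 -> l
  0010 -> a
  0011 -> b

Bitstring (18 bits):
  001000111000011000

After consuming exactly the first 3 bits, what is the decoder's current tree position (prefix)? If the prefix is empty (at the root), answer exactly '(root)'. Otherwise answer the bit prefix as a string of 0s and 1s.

Answer: 001

Derivation:
Bit 0: prefix='0' (no match yet)
Bit 1: prefix='00' (no match yet)
Bit 2: prefix='001' (no match yet)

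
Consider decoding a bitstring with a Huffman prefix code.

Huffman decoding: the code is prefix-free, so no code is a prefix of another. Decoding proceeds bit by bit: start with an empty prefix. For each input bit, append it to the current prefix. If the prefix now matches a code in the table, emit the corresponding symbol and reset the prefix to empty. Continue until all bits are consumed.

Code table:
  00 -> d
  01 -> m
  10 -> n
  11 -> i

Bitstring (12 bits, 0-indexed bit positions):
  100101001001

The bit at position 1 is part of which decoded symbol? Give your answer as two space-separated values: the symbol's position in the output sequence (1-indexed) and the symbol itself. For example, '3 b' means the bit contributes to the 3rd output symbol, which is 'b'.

Bit 0: prefix='1' (no match yet)
Bit 1: prefix='10' -> emit 'n', reset
Bit 2: prefix='0' (no match yet)
Bit 3: prefix='01' -> emit 'm', reset
Bit 4: prefix='0' (no match yet)
Bit 5: prefix='01' -> emit 'm', reset

Answer: 1 n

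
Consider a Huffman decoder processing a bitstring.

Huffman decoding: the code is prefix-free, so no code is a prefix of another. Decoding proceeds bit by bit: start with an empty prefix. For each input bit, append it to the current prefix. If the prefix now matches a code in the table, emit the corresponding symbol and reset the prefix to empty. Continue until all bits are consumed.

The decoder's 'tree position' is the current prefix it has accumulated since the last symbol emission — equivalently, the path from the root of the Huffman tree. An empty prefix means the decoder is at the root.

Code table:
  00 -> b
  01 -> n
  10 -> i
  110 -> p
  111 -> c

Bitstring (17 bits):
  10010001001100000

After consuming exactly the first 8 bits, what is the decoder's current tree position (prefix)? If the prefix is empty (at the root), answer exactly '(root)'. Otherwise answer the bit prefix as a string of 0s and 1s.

Bit 0: prefix='1' (no match yet)
Bit 1: prefix='10' -> emit 'i', reset
Bit 2: prefix='0' (no match yet)
Bit 3: prefix='01' -> emit 'n', reset
Bit 4: prefix='0' (no match yet)
Bit 5: prefix='00' -> emit 'b', reset
Bit 6: prefix='0' (no match yet)
Bit 7: prefix='01' -> emit 'n', reset

Answer: (root)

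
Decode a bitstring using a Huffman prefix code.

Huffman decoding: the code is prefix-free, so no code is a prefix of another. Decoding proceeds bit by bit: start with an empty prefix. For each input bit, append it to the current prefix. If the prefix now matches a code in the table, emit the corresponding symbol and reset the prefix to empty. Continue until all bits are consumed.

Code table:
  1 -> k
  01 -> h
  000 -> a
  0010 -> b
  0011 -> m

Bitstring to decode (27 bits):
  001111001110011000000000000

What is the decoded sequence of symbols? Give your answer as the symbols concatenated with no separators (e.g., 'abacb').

Bit 0: prefix='0' (no match yet)
Bit 1: prefix='00' (no match yet)
Bit 2: prefix='001' (no match yet)
Bit 3: prefix='0011' -> emit 'm', reset
Bit 4: prefix='1' -> emit 'k', reset
Bit 5: prefix='1' -> emit 'k', reset
Bit 6: prefix='0' (no match yet)
Bit 7: prefix='00' (no match yet)
Bit 8: prefix='001' (no match yet)
Bit 9: prefix='0011' -> emit 'm', reset
Bit 10: prefix='1' -> emit 'k', reset
Bit 11: prefix='0' (no match yet)
Bit 12: prefix='00' (no match yet)
Bit 13: prefix='001' (no match yet)
Bit 14: prefix='0011' -> emit 'm', reset
Bit 15: prefix='0' (no match yet)
Bit 16: prefix='00' (no match yet)
Bit 17: prefix='000' -> emit 'a', reset
Bit 18: prefix='0' (no match yet)
Bit 19: prefix='00' (no match yet)
Bit 20: prefix='000' -> emit 'a', reset
Bit 21: prefix='0' (no match yet)
Bit 22: prefix='00' (no match yet)
Bit 23: prefix='000' -> emit 'a', reset
Bit 24: prefix='0' (no match yet)
Bit 25: prefix='00' (no match yet)
Bit 26: prefix='000' -> emit 'a', reset

Answer: mkkmkmaaaa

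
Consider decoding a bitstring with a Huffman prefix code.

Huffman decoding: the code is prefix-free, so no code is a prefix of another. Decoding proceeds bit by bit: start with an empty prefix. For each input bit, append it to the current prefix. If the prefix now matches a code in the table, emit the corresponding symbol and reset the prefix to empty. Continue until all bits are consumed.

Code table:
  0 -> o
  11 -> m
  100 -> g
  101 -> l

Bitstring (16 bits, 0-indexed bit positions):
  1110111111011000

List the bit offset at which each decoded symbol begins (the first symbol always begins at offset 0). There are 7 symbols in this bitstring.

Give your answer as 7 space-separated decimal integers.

Answer: 0 2 5 7 9 12 15

Derivation:
Bit 0: prefix='1' (no match yet)
Bit 1: prefix='11' -> emit 'm', reset
Bit 2: prefix='1' (no match yet)
Bit 3: prefix='10' (no match yet)
Bit 4: prefix='101' -> emit 'l', reset
Bit 5: prefix='1' (no match yet)
Bit 6: prefix='11' -> emit 'm', reset
Bit 7: prefix='1' (no match yet)
Bit 8: prefix='11' -> emit 'm', reset
Bit 9: prefix='1' (no match yet)
Bit 10: prefix='10' (no match yet)
Bit 11: prefix='101' -> emit 'l', reset
Bit 12: prefix='1' (no match yet)
Bit 13: prefix='10' (no match yet)
Bit 14: prefix='100' -> emit 'g', reset
Bit 15: prefix='0' -> emit 'o', reset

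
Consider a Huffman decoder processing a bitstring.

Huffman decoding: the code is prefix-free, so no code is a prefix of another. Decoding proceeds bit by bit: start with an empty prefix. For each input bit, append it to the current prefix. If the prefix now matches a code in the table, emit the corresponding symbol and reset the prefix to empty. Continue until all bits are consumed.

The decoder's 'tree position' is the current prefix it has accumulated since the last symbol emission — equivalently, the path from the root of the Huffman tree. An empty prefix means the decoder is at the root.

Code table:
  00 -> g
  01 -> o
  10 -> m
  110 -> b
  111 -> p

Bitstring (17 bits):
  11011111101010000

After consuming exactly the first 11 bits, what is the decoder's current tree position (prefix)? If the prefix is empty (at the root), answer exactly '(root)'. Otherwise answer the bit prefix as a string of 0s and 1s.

Answer: (root)

Derivation:
Bit 0: prefix='1' (no match yet)
Bit 1: prefix='11' (no match yet)
Bit 2: prefix='110' -> emit 'b', reset
Bit 3: prefix='1' (no match yet)
Bit 4: prefix='11' (no match yet)
Bit 5: prefix='111' -> emit 'p', reset
Bit 6: prefix='1' (no match yet)
Bit 7: prefix='11' (no match yet)
Bit 8: prefix='111' -> emit 'p', reset
Bit 9: prefix='0' (no match yet)
Bit 10: prefix='01' -> emit 'o', reset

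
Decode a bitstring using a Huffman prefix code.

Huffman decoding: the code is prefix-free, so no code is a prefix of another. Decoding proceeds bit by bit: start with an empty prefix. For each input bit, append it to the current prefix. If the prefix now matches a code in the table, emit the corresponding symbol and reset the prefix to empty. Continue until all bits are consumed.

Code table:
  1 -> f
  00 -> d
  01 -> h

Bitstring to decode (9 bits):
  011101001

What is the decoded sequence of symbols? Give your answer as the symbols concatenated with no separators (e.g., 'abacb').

Bit 0: prefix='0' (no match yet)
Bit 1: prefix='01' -> emit 'h', reset
Bit 2: prefix='1' -> emit 'f', reset
Bit 3: prefix='1' -> emit 'f', reset
Bit 4: prefix='0' (no match yet)
Bit 5: prefix='01' -> emit 'h', reset
Bit 6: prefix='0' (no match yet)
Bit 7: prefix='00' -> emit 'd', reset
Bit 8: prefix='1' -> emit 'f', reset

Answer: hffhdf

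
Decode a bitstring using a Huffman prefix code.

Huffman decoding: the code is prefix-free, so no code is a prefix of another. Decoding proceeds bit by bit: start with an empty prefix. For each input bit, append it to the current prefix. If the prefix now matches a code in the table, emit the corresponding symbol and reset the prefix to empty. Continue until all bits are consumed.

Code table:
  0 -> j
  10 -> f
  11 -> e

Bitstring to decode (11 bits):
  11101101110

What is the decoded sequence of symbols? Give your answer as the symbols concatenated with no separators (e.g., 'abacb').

Answer: efejef

Derivation:
Bit 0: prefix='1' (no match yet)
Bit 1: prefix='11' -> emit 'e', reset
Bit 2: prefix='1' (no match yet)
Bit 3: prefix='10' -> emit 'f', reset
Bit 4: prefix='1' (no match yet)
Bit 5: prefix='11' -> emit 'e', reset
Bit 6: prefix='0' -> emit 'j', reset
Bit 7: prefix='1' (no match yet)
Bit 8: prefix='11' -> emit 'e', reset
Bit 9: prefix='1' (no match yet)
Bit 10: prefix='10' -> emit 'f', reset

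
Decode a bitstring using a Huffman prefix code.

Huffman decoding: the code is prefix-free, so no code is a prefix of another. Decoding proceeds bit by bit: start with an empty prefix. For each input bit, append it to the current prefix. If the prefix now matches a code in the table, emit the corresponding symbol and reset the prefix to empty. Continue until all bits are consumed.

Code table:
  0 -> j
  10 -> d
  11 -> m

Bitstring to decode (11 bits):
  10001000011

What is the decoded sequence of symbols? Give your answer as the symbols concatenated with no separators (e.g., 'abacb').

Bit 0: prefix='1' (no match yet)
Bit 1: prefix='10' -> emit 'd', reset
Bit 2: prefix='0' -> emit 'j', reset
Bit 3: prefix='0' -> emit 'j', reset
Bit 4: prefix='1' (no match yet)
Bit 5: prefix='10' -> emit 'd', reset
Bit 6: prefix='0' -> emit 'j', reset
Bit 7: prefix='0' -> emit 'j', reset
Bit 8: prefix='0' -> emit 'j', reset
Bit 9: prefix='1' (no match yet)
Bit 10: prefix='11' -> emit 'm', reset

Answer: djjdjjjm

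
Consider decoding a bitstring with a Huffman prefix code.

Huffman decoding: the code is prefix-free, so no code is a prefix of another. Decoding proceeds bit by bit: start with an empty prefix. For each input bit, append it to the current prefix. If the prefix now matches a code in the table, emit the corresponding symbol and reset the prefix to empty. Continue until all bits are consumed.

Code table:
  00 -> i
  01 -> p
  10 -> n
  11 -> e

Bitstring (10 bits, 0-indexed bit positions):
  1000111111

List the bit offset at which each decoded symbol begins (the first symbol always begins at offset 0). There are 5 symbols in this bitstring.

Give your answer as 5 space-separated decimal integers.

Answer: 0 2 4 6 8

Derivation:
Bit 0: prefix='1' (no match yet)
Bit 1: prefix='10' -> emit 'n', reset
Bit 2: prefix='0' (no match yet)
Bit 3: prefix='00' -> emit 'i', reset
Bit 4: prefix='1' (no match yet)
Bit 5: prefix='11' -> emit 'e', reset
Bit 6: prefix='1' (no match yet)
Bit 7: prefix='11' -> emit 'e', reset
Bit 8: prefix='1' (no match yet)
Bit 9: prefix='11' -> emit 'e', reset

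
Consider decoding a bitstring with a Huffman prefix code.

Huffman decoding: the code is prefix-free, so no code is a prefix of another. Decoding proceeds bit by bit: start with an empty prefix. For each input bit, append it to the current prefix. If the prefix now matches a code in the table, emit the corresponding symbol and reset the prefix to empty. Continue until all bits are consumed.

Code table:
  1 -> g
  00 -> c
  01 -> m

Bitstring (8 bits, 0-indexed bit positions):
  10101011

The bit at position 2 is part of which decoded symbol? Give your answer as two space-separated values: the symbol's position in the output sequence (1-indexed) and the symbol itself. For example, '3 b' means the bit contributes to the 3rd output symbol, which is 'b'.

Bit 0: prefix='1' -> emit 'g', reset
Bit 1: prefix='0' (no match yet)
Bit 2: prefix='01' -> emit 'm', reset
Bit 3: prefix='0' (no match yet)
Bit 4: prefix='01' -> emit 'm', reset
Bit 5: prefix='0' (no match yet)
Bit 6: prefix='01' -> emit 'm', reset

Answer: 2 m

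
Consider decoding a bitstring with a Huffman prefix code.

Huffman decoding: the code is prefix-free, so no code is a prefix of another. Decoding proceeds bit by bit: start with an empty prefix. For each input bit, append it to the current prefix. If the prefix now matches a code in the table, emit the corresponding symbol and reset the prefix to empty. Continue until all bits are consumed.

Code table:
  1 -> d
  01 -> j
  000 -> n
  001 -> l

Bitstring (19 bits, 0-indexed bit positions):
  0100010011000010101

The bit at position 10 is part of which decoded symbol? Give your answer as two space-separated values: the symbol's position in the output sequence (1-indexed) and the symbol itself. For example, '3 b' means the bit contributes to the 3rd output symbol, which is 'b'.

Bit 0: prefix='0' (no match yet)
Bit 1: prefix='01' -> emit 'j', reset
Bit 2: prefix='0' (no match yet)
Bit 3: prefix='00' (no match yet)
Bit 4: prefix='000' -> emit 'n', reset
Bit 5: prefix='1' -> emit 'd', reset
Bit 6: prefix='0' (no match yet)
Bit 7: prefix='00' (no match yet)
Bit 8: prefix='001' -> emit 'l', reset
Bit 9: prefix='1' -> emit 'd', reset
Bit 10: prefix='0' (no match yet)
Bit 11: prefix='00' (no match yet)
Bit 12: prefix='000' -> emit 'n', reset
Bit 13: prefix='0' (no match yet)
Bit 14: prefix='01' -> emit 'j', reset

Answer: 6 n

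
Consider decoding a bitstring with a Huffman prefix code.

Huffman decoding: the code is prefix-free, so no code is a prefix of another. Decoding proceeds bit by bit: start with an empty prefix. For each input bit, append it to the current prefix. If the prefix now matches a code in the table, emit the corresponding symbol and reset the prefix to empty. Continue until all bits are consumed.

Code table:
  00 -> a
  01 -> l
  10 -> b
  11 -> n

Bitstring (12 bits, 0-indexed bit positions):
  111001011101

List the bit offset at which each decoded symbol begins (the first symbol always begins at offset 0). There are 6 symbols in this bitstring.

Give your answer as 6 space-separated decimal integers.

Bit 0: prefix='1' (no match yet)
Bit 1: prefix='11' -> emit 'n', reset
Bit 2: prefix='1' (no match yet)
Bit 3: prefix='10' -> emit 'b', reset
Bit 4: prefix='0' (no match yet)
Bit 5: prefix='01' -> emit 'l', reset
Bit 6: prefix='0' (no match yet)
Bit 7: prefix='01' -> emit 'l', reset
Bit 8: prefix='1' (no match yet)
Bit 9: prefix='11' -> emit 'n', reset
Bit 10: prefix='0' (no match yet)
Bit 11: prefix='01' -> emit 'l', reset

Answer: 0 2 4 6 8 10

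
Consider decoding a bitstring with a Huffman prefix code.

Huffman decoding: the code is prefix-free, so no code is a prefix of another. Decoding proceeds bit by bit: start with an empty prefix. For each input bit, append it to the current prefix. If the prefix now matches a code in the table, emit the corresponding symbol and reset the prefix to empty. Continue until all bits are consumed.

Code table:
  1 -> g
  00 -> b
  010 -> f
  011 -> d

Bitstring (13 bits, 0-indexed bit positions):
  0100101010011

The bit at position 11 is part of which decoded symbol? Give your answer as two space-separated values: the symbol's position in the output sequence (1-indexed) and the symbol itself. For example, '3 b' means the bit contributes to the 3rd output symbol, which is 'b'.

Bit 0: prefix='0' (no match yet)
Bit 1: prefix='01' (no match yet)
Bit 2: prefix='010' -> emit 'f', reset
Bit 3: prefix='0' (no match yet)
Bit 4: prefix='01' (no match yet)
Bit 5: prefix='010' -> emit 'f', reset
Bit 6: prefix='1' -> emit 'g', reset
Bit 7: prefix='0' (no match yet)
Bit 8: prefix='01' (no match yet)
Bit 9: prefix='010' -> emit 'f', reset
Bit 10: prefix='0' (no match yet)
Bit 11: prefix='01' (no match yet)
Bit 12: prefix='011' -> emit 'd', reset

Answer: 5 d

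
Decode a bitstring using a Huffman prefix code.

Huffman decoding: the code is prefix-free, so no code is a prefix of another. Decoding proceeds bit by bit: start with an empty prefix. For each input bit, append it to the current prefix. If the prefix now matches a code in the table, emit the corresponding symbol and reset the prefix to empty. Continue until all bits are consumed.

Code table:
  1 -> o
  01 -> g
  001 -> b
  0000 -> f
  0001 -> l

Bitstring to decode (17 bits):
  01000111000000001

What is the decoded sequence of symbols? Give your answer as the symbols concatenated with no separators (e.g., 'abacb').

Bit 0: prefix='0' (no match yet)
Bit 1: prefix='01' -> emit 'g', reset
Bit 2: prefix='0' (no match yet)
Bit 3: prefix='00' (no match yet)
Bit 4: prefix='000' (no match yet)
Bit 5: prefix='0001' -> emit 'l', reset
Bit 6: prefix='1' -> emit 'o', reset
Bit 7: prefix='1' -> emit 'o', reset
Bit 8: prefix='0' (no match yet)
Bit 9: prefix='00' (no match yet)
Bit 10: prefix='000' (no match yet)
Bit 11: prefix='0000' -> emit 'f', reset
Bit 12: prefix='0' (no match yet)
Bit 13: prefix='00' (no match yet)
Bit 14: prefix='000' (no match yet)
Bit 15: prefix='0000' -> emit 'f', reset
Bit 16: prefix='1' -> emit 'o', reset

Answer: glooffo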